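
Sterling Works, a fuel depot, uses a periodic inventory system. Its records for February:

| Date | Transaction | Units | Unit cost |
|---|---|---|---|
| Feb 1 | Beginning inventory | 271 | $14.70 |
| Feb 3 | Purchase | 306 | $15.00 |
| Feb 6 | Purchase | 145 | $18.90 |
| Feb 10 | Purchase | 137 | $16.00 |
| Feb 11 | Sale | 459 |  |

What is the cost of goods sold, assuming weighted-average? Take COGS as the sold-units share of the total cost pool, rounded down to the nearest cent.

COGS = $7,216.93

Feb 11, sell 459: 459/859 × $13,506.20 → $7,216.93
Ending inventory (cost pool remaining) = $6,289.27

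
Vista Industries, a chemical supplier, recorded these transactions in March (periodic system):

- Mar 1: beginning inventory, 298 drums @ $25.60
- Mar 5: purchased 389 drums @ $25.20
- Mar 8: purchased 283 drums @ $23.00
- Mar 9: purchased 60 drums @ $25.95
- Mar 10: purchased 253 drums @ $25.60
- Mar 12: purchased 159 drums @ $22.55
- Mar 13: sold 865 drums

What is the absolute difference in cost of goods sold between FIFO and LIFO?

$625.35

FIFO COGS: 298 @ $25.60 + 389 @ $25.20 + 178 @ $23.00 = $21,525.60
LIFO COGS: 159 @ $22.55 + 253 @ $25.60 + 60 @ $25.95 + 283 @ $23.00 + 110 @ $25.20 = $20,900.25
Difference = |$21,525.60 − $20,900.25| = $625.35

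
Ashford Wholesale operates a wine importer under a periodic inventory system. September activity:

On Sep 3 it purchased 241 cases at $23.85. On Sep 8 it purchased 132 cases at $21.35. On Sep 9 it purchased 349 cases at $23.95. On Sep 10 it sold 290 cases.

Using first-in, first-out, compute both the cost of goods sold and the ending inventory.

Sep 10, 290 sold [FIFO — oldest first]: 241 @ $23.85 + 49 @ $21.35 = $6,794.00
Ending inventory: 83 @ $21.35 + 349 @ $23.95 = $10,130.60
Check: goods available $16,924.60 = COGS $6,794.00 + ending $10,130.60

COGS = $6,794.00; ending inventory = $10,130.60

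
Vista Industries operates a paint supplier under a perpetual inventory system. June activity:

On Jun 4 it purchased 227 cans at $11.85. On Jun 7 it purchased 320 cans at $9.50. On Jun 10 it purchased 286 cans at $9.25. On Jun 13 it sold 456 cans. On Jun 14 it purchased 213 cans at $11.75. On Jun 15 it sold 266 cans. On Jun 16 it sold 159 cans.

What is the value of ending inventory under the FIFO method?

Ending inventory = $1,938.75

Jun 13, 456 sold [FIFO — oldest first]: 227 @ $11.85 + 229 @ $9.50 = $4,865.45
Jun 15, 266 sold [FIFO — oldest first]: 91 @ $9.50 + 175 @ $9.25 = $2,483.25
Jun 16, 159 sold [FIFO — oldest first]: 111 @ $9.25 + 48 @ $11.75 = $1,590.75
Total COGS = $4,865.45 + $2,483.25 + $1,590.75 = $8,939.45
Ending inventory: 165 @ $11.75 = $1,938.75
Check: goods available $10,878.20 = COGS $8,939.45 + ending $1,938.75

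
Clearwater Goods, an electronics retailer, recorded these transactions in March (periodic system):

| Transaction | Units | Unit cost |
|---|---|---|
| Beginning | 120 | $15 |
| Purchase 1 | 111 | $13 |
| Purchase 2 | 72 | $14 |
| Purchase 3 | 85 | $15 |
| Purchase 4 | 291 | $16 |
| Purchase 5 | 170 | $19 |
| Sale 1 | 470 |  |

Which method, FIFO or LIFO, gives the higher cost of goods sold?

LIFO

FIFO COGS: 120 @ $15 + 111 @ $13 + 72 @ $14 + 85 @ $15 + 82 @ $16 = $6,838
LIFO COGS: 170 @ $19 + 291 @ $16 + 9 @ $15 = $8,021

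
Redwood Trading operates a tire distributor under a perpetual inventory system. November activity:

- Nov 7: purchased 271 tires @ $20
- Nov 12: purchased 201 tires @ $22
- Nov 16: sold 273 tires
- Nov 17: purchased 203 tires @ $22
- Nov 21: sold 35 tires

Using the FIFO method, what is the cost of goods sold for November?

Nov 16, 273 sold [FIFO — oldest first]: 271 @ $20 + 2 @ $22 = $5,464
Nov 21, 35 sold [FIFO — oldest first]: 35 @ $22 = $770
Total COGS = $5,464 + $770 = $6,234
Ending inventory: 164 @ $22 + 203 @ $22 = $8,074
Check: goods available $14,308 = COGS $6,234 + ending $8,074

COGS = $6,234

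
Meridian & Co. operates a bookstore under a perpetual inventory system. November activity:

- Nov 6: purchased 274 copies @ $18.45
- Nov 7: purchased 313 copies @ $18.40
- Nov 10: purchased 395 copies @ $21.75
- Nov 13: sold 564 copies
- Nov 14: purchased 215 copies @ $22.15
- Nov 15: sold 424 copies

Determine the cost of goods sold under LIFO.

COGS = $20,311.95

Nov 13, 564 sold [LIFO — newest first]: 395 @ $21.75 + 169 @ $18.40 = $11,700.85
Nov 15, 424 sold [LIFO — newest first]: 215 @ $22.15 + 144 @ $18.40 + 65 @ $18.45 = $8,611.10
Total COGS = $11,700.85 + $8,611.10 = $20,311.95
Ending inventory: 209 @ $18.45 = $3,856.05
Check: goods available $24,168.00 = COGS $20,311.95 + ending $3,856.05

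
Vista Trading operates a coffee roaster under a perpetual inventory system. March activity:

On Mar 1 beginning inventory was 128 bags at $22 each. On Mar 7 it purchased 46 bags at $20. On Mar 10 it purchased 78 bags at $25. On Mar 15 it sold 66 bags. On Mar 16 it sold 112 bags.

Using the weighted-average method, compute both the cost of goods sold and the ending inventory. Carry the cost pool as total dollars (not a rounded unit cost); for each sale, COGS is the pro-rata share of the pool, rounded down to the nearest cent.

After Mar 1: 128 on hand, pool $2,816.00 (≈ $22.0000 each)
After Mar 7: 174 on hand, pool $3,736.00 (≈ $21.4713 each)
After Mar 10: 252 on hand, pool $5,686.00 (≈ $22.5635 each)
Mar 15, sell 66: 66/252 × $5,686.00 → $1,489.19
Mar 16, sell 112: 112/186 × $4,196.81 → $2,527.11
Total COGS = $1,489.19 + $2,527.11 = $4,016.30
Ending inventory (cost pool remaining) = $1,669.70

COGS = $4,016.30; ending inventory = $1,669.70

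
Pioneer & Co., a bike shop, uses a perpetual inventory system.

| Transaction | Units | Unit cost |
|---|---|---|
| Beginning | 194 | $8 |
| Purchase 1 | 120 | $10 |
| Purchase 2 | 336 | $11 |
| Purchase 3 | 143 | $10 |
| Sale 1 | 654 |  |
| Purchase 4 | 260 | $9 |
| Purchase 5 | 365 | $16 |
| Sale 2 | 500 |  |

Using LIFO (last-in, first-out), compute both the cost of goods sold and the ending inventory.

Sale 1 (654) [LIFO — newest first]: 143 @ $10 + 336 @ $11 + 120 @ $10 + 55 @ $8 = $6,766
Sale 2 (500) [LIFO — newest first]: 365 @ $16 + 135 @ $9 = $7,055
Total COGS = $6,766 + $7,055 = $13,821
Ending inventory: 139 @ $8 + 125 @ $9 = $2,237
Check: goods available $16,058 = COGS $13,821 + ending $2,237

COGS = $13,821; ending inventory = $2,237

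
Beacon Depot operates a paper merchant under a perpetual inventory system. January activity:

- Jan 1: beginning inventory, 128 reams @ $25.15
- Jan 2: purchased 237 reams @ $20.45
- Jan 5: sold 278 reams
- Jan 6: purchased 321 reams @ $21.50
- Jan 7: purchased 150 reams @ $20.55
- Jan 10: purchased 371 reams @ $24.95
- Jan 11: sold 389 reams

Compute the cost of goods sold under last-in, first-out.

Jan 5, 278 sold [LIFO — newest first]: 237 @ $20.45 + 41 @ $25.15 = $5,877.80
Jan 11, 389 sold [LIFO — newest first]: 371 @ $24.95 + 18 @ $20.55 = $9,626.35
Total COGS = $5,877.80 + $9,626.35 = $15,504.15
Ending inventory: 87 @ $25.15 + 321 @ $21.50 + 132 @ $20.55 = $11,802.15

COGS = $15,504.15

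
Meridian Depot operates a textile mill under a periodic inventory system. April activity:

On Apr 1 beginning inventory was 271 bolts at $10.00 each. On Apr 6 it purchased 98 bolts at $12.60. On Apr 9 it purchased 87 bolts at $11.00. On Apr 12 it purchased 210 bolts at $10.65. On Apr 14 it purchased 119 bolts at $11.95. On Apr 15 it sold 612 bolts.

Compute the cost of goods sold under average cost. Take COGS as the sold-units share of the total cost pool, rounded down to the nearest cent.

COGS = $6,673.80

Apr 15, sell 612: 612/785 × $8,560.35 → $6,673.80
Ending inventory (cost pool remaining) = $1,886.55
Check: goods available $8,560.35 = COGS $6,673.80 + ending $1,886.55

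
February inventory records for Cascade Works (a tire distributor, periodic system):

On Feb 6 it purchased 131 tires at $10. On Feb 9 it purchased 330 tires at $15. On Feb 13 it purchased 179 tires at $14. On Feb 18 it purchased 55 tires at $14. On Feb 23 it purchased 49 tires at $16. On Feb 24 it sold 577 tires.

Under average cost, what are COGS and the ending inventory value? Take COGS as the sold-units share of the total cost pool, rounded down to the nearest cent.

Feb 24, sell 577: 577/744 × $10,320.00 → $8,003.54
Ending inventory (cost pool remaining) = $2,316.46

COGS = $8,003.54; ending inventory = $2,316.46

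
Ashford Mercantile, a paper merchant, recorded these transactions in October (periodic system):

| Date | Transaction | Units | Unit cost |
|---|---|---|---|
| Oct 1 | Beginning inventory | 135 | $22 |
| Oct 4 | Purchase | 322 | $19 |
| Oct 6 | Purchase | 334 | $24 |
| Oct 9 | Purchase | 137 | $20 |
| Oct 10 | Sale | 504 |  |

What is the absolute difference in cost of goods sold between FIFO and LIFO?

FIFO COGS: 135 @ $22 + 322 @ $19 + 47 @ $24 = $10,216
LIFO COGS: 137 @ $20 + 334 @ $24 + 33 @ $19 = $11,383
Difference = |$10,216 − $11,383| = $1,167

$1,167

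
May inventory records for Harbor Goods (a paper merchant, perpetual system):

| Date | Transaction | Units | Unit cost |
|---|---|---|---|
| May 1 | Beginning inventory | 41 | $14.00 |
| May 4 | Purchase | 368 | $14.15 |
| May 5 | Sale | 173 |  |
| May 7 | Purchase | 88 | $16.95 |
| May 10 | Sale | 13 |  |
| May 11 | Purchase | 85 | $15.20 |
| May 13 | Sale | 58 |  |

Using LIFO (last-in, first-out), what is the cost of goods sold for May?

COGS = $3,549.90

May 5, 173 sold [LIFO — newest first]: 173 @ $14.15 = $2,447.95
May 10, 13 sold [LIFO — newest first]: 13 @ $16.95 = $220.35
May 13, 58 sold [LIFO — newest first]: 58 @ $15.20 = $881.60
Total COGS = $2,447.95 + $220.35 + $881.60 = $3,549.90
Ending inventory: 41 @ $14.00 + 195 @ $14.15 + 75 @ $16.95 + 27 @ $15.20 = $5,014.90
Check: goods available $8,564.80 = COGS $3,549.90 + ending $5,014.90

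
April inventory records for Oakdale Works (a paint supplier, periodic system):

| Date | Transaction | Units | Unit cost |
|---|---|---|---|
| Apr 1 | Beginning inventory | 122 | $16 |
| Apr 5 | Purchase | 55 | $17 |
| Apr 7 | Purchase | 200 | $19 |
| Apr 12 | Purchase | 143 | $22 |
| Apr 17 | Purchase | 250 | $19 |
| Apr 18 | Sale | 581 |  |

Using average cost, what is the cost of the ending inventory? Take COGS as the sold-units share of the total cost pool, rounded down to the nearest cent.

Apr 18, sell 581: 581/770 × $14,583.00 → $11,003.53
Ending inventory (cost pool remaining) = $3,579.47

Ending inventory = $3,579.47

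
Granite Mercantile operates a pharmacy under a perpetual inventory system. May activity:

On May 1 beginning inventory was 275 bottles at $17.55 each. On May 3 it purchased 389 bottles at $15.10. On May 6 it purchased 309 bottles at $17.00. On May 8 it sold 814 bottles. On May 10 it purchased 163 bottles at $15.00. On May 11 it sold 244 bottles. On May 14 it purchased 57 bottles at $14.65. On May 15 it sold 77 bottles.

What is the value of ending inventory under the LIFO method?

May 8, 814 sold [LIFO — newest first]: 309 @ $17.00 + 389 @ $15.10 + 116 @ $17.55 = $13,162.70
May 11, 244 sold [LIFO — newest first]: 163 @ $15.00 + 81 @ $17.55 = $3,866.55
May 15, 77 sold [LIFO — newest first]: 57 @ $14.65 + 20 @ $17.55 = $1,186.05
Total COGS = $13,162.70 + $3,866.55 + $1,186.05 = $18,215.30
Ending inventory: 58 @ $17.55 = $1,017.90

Ending inventory = $1,017.90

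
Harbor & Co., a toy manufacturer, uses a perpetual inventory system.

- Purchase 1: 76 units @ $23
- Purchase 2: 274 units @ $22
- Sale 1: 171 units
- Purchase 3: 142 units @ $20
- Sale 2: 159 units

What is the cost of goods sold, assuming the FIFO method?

Sale 1 (171) [FIFO — oldest first]: 76 @ $23 + 95 @ $22 = $3,838
Sale 2 (159) [FIFO — oldest first]: 159 @ $22 = $3,498
Total COGS = $3,838 + $3,498 = $7,336
Ending inventory: 20 @ $22 + 142 @ $20 = $3,280

COGS = $7,336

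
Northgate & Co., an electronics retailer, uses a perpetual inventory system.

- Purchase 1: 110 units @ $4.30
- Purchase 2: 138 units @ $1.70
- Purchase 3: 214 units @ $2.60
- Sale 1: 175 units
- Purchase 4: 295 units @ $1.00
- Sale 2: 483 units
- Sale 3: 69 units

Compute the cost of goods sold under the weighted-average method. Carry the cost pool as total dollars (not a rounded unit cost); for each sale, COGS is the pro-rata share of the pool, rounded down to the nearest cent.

After Purchase 1: 110 on hand, pool $473.00 (≈ $4.3000 each)
After Purchase 2: 248 on hand, pool $707.60 (≈ $2.8532 each)
After Purchase 3: 462 on hand, pool $1,264.00 (≈ $2.7359 each)
Sale 1, sell 175: 175/462 × $1,264.00 → $478.78
After Purchase 4: 582 on hand, pool $1,080.22 (≈ $1.8560 each)
Sale 2, sell 483: 483/582 × $1,080.22 → $896.47
Sale 3, sell 69: 69/99 × $183.75 → $128.06
Total COGS = $478.78 + $896.47 + $128.06 = $1,503.31
Ending inventory (cost pool remaining) = $55.69
Check: goods available $1,559.00 = COGS $1,503.31 + ending $55.69

COGS = $1,503.31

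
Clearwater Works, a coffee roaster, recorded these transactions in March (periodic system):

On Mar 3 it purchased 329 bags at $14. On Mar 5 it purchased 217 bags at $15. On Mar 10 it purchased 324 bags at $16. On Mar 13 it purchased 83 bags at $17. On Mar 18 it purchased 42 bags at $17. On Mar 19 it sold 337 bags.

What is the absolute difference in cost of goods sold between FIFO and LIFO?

$791

FIFO COGS: 329 @ $14 + 8 @ $15 = $4,726
LIFO COGS: 42 @ $17 + 83 @ $17 + 212 @ $16 = $5,517
Difference = |$4,726 − $5,517| = $791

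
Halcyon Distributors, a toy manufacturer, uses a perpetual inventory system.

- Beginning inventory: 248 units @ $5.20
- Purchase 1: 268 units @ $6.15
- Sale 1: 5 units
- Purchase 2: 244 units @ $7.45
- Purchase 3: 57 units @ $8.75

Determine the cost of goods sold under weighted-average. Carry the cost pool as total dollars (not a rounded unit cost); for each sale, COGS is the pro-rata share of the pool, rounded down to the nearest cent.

COGS = $28.46

After Beginning: 248 on hand, pool $1,289.60 (≈ $5.2000 each)
After Purchase 1: 516 on hand, pool $2,937.80 (≈ $5.6934 each)
Sale 1, sell 5: 5/516 × $2,937.80 → $28.46
After Purchase 2: 755 on hand, pool $4,727.14 (≈ $6.2611 each)
After Purchase 3: 812 on hand, pool $5,225.89 (≈ $6.4358 each)
Ending inventory (cost pool remaining) = $5,225.89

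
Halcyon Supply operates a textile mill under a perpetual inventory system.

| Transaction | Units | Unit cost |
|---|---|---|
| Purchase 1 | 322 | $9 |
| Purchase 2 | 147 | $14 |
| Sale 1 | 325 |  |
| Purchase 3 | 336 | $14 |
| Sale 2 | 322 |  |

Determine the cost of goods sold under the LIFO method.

Sale 1 (325) [LIFO — newest first]: 147 @ $14 + 178 @ $9 = $3,660
Sale 2 (322) [LIFO — newest first]: 322 @ $14 = $4,508
Total COGS = $3,660 + $4,508 = $8,168
Ending inventory: 144 @ $9 + 14 @ $14 = $1,492

COGS = $8,168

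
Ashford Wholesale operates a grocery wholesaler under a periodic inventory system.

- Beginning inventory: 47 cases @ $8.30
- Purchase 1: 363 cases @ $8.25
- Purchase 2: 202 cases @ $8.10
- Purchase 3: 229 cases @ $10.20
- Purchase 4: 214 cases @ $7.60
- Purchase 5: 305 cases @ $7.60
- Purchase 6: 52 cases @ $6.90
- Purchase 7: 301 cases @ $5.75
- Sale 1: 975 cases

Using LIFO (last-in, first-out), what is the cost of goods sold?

Sale 1 (975) [LIFO — newest first]: 301 @ $5.75 + 52 @ $6.90 + 305 @ $7.60 + 214 @ $7.60 + 103 @ $10.20 = $7,084.55
Ending inventory: 47 @ $8.30 + 363 @ $8.25 + 202 @ $8.10 + 126 @ $10.20 = $6,306.25
Check: goods available $13,390.80 = COGS $7,084.55 + ending $6,306.25

COGS = $7,084.55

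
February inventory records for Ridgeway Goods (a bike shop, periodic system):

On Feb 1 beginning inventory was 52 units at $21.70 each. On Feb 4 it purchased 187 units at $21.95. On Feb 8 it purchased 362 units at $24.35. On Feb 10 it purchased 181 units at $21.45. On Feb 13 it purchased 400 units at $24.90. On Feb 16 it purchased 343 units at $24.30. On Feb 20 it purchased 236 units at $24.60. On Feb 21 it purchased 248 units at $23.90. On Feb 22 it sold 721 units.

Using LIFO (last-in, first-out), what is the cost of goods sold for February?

Feb 22, 721 sold [LIFO — newest first]: 248 @ $23.90 + 236 @ $24.60 + 237 @ $24.30 = $17,491.90
Ending inventory: 52 @ $21.70 + 187 @ $21.95 + 362 @ $24.35 + 181 @ $21.45 + 400 @ $24.90 + 106 @ $24.30 = $30,466.00
Check: goods available $47,957.90 = COGS $17,491.90 + ending $30,466.00

COGS = $17,491.90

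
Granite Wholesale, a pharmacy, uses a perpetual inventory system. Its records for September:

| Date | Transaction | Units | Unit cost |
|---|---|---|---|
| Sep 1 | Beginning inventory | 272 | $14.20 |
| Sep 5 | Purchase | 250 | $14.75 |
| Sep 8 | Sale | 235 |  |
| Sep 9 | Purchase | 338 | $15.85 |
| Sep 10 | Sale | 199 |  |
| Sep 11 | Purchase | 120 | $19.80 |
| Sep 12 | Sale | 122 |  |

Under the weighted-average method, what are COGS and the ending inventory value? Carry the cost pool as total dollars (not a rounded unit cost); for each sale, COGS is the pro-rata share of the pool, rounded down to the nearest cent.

COGS = $8,405.34; ending inventory = $6,877.86

After Sep 1: 272 on hand, pool $3,862.40 (≈ $14.2000 each)
After Sep 5: 522 on hand, pool $7,549.90 (≈ $14.4634 each)
Sep 8, sell 235: 235/522 × $7,549.90 → $3,398.90
After Sep 9: 625 on hand, pool $9,508.30 (≈ $15.2133 each)
Sep 10, sell 199: 199/625 × $9,508.30 → $3,027.44
After Sep 11: 546 on hand, pool $8,856.86 (≈ $16.2214 each)
Sep 12, sell 122: 122/546 × $8,856.86 → $1,979.00
Total COGS = $3,398.90 + $3,027.44 + $1,979.00 = $8,405.34
Ending inventory (cost pool remaining) = $6,877.86
Check: goods available $15,283.20 = COGS $8,405.34 + ending $6,877.86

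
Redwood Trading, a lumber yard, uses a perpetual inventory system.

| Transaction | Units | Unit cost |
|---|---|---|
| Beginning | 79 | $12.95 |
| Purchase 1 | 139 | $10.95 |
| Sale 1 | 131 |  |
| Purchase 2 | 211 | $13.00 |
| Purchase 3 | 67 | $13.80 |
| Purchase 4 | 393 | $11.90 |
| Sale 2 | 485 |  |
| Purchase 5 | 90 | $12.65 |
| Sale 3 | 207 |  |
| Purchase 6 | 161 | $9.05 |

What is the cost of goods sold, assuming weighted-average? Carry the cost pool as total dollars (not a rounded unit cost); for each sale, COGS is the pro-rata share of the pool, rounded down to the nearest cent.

COGS = $10,089.89

After Beginning: 79 on hand, pool $1,023.05 (≈ $12.9500 each)
After Purchase 1: 218 on hand, pool $2,545.10 (≈ $11.6748 each)
Sale 1, sell 131: 131/218 × $2,545.10 → $1,529.39
After Purchase 2: 298 on hand, pool $3,758.71 (≈ $12.6131 each)
After Purchase 3: 365 on hand, pool $4,683.31 (≈ $12.8310 each)
After Purchase 4: 758 on hand, pool $9,360.01 (≈ $12.3483 each)
Sale 2, sell 485: 485/758 × $9,360.01 → $5,988.92
After Purchase 5: 363 on hand, pool $4,509.59 (≈ $12.4231 each)
Sale 3, sell 207: 207/363 × $4,509.59 → $2,571.58
After Purchase 6: 317 on hand, pool $3,395.06 (≈ $10.7100 each)
Total COGS = $1,529.39 + $5,988.92 + $2,571.58 = $10,089.89
Ending inventory (cost pool remaining) = $3,395.06
Check: goods available $13,484.95 = COGS $10,089.89 + ending $3,395.06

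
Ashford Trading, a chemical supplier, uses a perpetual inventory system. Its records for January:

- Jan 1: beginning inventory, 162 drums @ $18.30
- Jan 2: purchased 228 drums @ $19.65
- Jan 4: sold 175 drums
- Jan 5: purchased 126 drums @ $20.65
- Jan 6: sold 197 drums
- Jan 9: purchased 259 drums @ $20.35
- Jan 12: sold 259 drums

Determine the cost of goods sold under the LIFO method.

Jan 4, 175 sold [LIFO — newest first]: 175 @ $19.65 = $3,438.75
Jan 6, 197 sold [LIFO — newest first]: 126 @ $20.65 + 53 @ $19.65 + 18 @ $18.30 = $3,972.75
Jan 12, 259 sold [LIFO — newest first]: 259 @ $20.35 = $5,270.65
Total COGS = $3,438.75 + $3,972.75 + $5,270.65 = $12,682.15
Ending inventory: 144 @ $18.30 = $2,635.20
Check: goods available $15,317.35 = COGS $12,682.15 + ending $2,635.20

COGS = $12,682.15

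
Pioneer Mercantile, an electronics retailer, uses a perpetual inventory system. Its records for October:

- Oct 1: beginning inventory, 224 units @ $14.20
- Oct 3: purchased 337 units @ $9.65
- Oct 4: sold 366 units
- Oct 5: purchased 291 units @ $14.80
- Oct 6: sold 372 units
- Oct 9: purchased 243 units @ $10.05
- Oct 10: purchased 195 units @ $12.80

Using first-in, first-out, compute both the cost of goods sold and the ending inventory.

Oct 4, 366 sold [FIFO — oldest first]: 224 @ $14.20 + 142 @ $9.65 = $4,551.10
Oct 6, 372 sold [FIFO — oldest first]: 195 @ $9.65 + 177 @ $14.80 = $4,501.35
Total COGS = $4,551.10 + $4,501.35 = $9,052.45
Ending inventory: 114 @ $14.80 + 243 @ $10.05 + 195 @ $12.80 = $6,625.35
Check: goods available $15,677.80 = COGS $9,052.45 + ending $6,625.35

COGS = $9,052.45; ending inventory = $6,625.35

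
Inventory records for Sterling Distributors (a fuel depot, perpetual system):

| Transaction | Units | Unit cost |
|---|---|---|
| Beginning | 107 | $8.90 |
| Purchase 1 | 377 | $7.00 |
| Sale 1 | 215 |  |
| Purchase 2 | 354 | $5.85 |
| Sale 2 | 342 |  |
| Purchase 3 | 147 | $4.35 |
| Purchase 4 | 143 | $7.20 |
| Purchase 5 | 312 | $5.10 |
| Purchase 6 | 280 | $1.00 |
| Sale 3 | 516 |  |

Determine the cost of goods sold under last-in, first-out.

COGS = $4,989.30

Sale 1 (215) [LIFO — newest first]: 215 @ $7.00 = $1,505.00
Sale 2 (342) [LIFO — newest first]: 342 @ $5.85 = $2,000.70
Sale 3 (516) [LIFO — newest first]: 280 @ $1.00 + 236 @ $5.10 = $1,483.60
Total COGS = $1,505.00 + $2,000.70 + $1,483.60 = $4,989.30
Ending inventory: 107 @ $8.90 + 162 @ $7.00 + 12 @ $5.85 + 147 @ $4.35 + 143 @ $7.20 + 76 @ $5.10 = $4,213.15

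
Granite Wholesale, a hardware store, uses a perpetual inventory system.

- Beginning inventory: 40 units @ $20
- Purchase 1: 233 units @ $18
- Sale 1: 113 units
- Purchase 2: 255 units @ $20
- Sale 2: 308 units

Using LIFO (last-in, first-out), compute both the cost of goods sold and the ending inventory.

Sale 1 (113) [LIFO — newest first]: 113 @ $18 = $2,034
Sale 2 (308) [LIFO — newest first]: 255 @ $20 + 53 @ $18 = $6,054
Total COGS = $2,034 + $6,054 = $8,088
Ending inventory: 40 @ $20 + 67 @ $18 = $2,006

COGS = $8,088; ending inventory = $2,006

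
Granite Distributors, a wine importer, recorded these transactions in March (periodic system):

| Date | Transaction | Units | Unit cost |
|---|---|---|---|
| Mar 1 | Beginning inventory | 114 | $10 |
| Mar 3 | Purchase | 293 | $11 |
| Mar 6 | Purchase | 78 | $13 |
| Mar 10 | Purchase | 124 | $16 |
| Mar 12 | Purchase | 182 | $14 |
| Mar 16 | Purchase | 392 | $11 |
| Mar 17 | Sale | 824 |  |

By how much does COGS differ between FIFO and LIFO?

$114

FIFO COGS: 114 @ $10 + 293 @ $11 + 78 @ $13 + 124 @ $16 + 182 @ $14 + 33 @ $11 = $10,272
LIFO COGS: 392 @ $11 + 182 @ $14 + 124 @ $16 + 78 @ $13 + 48 @ $11 = $10,386
Difference = |$10,272 − $10,386| = $114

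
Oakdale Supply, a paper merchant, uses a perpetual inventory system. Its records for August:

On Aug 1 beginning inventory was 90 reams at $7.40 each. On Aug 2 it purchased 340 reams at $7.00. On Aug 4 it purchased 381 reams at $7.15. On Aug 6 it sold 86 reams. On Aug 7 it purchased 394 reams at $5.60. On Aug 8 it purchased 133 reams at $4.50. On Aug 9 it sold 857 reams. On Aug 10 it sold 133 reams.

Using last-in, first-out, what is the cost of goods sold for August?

COGS = $6,705.05

Aug 6, 86 sold [LIFO — newest first]: 86 @ $7.15 = $614.90
Aug 9, 857 sold [LIFO — newest first]: 133 @ $4.50 + 394 @ $5.60 + 295 @ $7.15 + 35 @ $7.00 = $5,159.15
Aug 10, 133 sold [LIFO — newest first]: 133 @ $7.00 = $931.00
Total COGS = $614.90 + $5,159.15 + $931.00 = $6,705.05
Ending inventory: 90 @ $7.40 + 172 @ $7.00 = $1,870.00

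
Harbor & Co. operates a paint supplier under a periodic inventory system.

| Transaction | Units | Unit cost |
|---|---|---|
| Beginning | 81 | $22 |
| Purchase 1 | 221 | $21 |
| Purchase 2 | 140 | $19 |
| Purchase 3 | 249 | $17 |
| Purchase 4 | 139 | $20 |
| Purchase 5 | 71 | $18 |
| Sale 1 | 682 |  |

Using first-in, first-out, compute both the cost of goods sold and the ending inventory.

COGS = $13,163; ending inventory = $4,211

Sale 1 (682) [FIFO — oldest first]: 81 @ $22 + 221 @ $21 + 140 @ $19 + 240 @ $17 = $13,163
Ending inventory: 9 @ $17 + 139 @ $20 + 71 @ $18 = $4,211
Check: goods available $17,374 = COGS $13,163 + ending $4,211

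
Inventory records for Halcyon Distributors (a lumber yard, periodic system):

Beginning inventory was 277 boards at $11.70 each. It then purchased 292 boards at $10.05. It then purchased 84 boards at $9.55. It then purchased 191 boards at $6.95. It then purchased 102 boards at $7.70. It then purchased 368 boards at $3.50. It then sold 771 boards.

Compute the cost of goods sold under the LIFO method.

COGS = $4,464.35

Sale 1 (771) [LIFO — newest first]: 368 @ $3.50 + 102 @ $7.70 + 191 @ $6.95 + 84 @ $9.55 + 26 @ $10.05 = $4,464.35
Ending inventory: 277 @ $11.70 + 266 @ $10.05 = $5,914.20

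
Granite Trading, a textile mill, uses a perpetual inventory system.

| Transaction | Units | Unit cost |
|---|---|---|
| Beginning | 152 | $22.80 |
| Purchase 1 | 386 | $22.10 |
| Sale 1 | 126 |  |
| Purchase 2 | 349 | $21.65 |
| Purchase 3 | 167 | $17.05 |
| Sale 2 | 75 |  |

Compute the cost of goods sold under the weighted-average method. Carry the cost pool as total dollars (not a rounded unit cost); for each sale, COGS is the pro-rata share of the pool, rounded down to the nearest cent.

After Beginning: 152 on hand, pool $3,465.60 (≈ $22.8000 each)
After Purchase 1: 538 on hand, pool $11,996.20 (≈ $22.2978 each)
Sale 1, sell 126: 126/538 × $11,996.20 → $2,809.51
After Purchase 2: 761 on hand, pool $16,742.54 (≈ $22.0007 each)
After Purchase 3: 928 on hand, pool $19,589.89 (≈ $21.1098 each)
Sale 2, sell 75: 75/928 × $19,589.89 → $1,583.23
Total COGS = $2,809.51 + $1,583.23 = $4,392.74
Ending inventory (cost pool remaining) = $18,006.66

COGS = $4,392.74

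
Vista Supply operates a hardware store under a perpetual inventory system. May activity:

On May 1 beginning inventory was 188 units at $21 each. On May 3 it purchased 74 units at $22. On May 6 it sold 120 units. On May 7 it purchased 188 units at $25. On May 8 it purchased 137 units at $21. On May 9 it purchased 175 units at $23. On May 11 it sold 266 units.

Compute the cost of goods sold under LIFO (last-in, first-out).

COGS = $8,530

May 6, 120 sold [LIFO — newest first]: 74 @ $22 + 46 @ $21 = $2,594
May 11, 266 sold [LIFO — newest first]: 175 @ $23 + 91 @ $21 = $5,936
Total COGS = $2,594 + $5,936 = $8,530
Ending inventory: 142 @ $21 + 188 @ $25 + 46 @ $21 = $8,648
Check: goods available $17,178 = COGS $8,530 + ending $8,648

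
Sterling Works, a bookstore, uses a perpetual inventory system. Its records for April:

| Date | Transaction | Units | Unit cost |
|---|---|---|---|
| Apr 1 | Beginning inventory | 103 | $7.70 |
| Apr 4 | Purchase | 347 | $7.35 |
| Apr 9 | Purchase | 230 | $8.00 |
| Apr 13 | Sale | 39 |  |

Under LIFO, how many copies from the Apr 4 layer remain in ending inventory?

Apr 13, 39 sold [LIFO — newest first]: 39 @ $8.00 = $312.00
Ending inventory: 103 @ $7.70 + 347 @ $7.35 + 191 @ $8.00 = $4,871.55

347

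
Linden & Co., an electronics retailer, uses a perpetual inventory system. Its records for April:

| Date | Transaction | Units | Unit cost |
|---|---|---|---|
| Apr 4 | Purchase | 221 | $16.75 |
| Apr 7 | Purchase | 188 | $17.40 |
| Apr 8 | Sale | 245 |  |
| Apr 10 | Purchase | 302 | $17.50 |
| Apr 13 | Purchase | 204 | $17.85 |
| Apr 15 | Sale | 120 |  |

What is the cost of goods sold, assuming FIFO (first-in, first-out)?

Apr 8, 245 sold [FIFO — oldest first]: 221 @ $16.75 + 24 @ $17.40 = $4,119.35
Apr 15, 120 sold [FIFO — oldest first]: 120 @ $17.40 = $2,088.00
Total COGS = $4,119.35 + $2,088.00 = $6,207.35
Ending inventory: 44 @ $17.40 + 302 @ $17.50 + 204 @ $17.85 = $9,692.00
Check: goods available $15,899.35 = COGS $6,207.35 + ending $9,692.00

COGS = $6,207.35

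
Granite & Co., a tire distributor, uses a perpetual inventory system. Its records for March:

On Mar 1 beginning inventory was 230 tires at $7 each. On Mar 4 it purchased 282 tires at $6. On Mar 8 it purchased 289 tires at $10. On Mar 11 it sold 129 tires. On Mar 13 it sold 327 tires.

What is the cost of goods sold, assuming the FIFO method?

COGS = $2,966

Mar 11, 129 sold [FIFO — oldest first]: 129 @ $7 = $903
Mar 13, 327 sold [FIFO — oldest first]: 101 @ $7 + 226 @ $6 = $2,063
Total COGS = $903 + $2,063 = $2,966
Ending inventory: 56 @ $6 + 289 @ $10 = $3,226
Check: goods available $6,192 = COGS $2,966 + ending $3,226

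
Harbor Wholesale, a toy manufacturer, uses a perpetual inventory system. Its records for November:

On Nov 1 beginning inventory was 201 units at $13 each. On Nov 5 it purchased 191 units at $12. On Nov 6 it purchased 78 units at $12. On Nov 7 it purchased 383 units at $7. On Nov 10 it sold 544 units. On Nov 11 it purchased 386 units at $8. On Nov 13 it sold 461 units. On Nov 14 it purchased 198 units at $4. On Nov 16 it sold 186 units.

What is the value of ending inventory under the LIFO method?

Nov 10, 544 sold [LIFO — newest first]: 383 @ $7 + 78 @ $12 + 83 @ $12 = $4,613
Nov 13, 461 sold [LIFO — newest first]: 386 @ $8 + 75 @ $12 = $3,988
Nov 16, 186 sold [LIFO — newest first]: 186 @ $4 = $744
Total COGS = $4,613 + $3,988 + $744 = $9,345
Ending inventory: 201 @ $13 + 33 @ $12 + 12 @ $4 = $3,057

Ending inventory = $3,057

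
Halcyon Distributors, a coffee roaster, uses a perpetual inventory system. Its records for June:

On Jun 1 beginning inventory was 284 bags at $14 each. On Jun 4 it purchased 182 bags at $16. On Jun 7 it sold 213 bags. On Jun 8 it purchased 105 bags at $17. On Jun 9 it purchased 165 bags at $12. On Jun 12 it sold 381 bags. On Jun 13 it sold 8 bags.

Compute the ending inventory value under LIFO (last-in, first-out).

Ending inventory = $1,876

Jun 7, 213 sold [LIFO — newest first]: 182 @ $16 + 31 @ $14 = $3,346
Jun 12, 381 sold [LIFO — newest first]: 165 @ $12 + 105 @ $17 + 111 @ $14 = $5,319
Jun 13, 8 sold [LIFO — newest first]: 8 @ $14 = $112
Total COGS = $3,346 + $5,319 + $112 = $8,777
Ending inventory: 134 @ $14 = $1,876
Check: goods available $10,653 = COGS $8,777 + ending $1,876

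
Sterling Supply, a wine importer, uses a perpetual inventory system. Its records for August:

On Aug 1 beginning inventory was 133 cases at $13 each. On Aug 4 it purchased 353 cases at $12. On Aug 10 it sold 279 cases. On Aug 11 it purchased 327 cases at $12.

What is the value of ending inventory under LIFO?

Ending inventory = $6,541

Aug 10, 279 sold [LIFO — newest first]: 279 @ $12 = $3,348
Ending inventory: 133 @ $13 + 74 @ $12 + 327 @ $12 = $6,541
Check: goods available $9,889 = COGS $3,348 + ending $6,541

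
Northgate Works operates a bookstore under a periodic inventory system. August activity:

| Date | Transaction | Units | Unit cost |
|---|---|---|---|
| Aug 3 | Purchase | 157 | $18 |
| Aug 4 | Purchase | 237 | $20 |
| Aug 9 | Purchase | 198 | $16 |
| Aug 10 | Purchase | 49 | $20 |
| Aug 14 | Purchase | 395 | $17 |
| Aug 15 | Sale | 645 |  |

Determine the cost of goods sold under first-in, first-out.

COGS = $11,782

Aug 15, 645 sold [FIFO — oldest first]: 157 @ $18 + 237 @ $20 + 198 @ $16 + 49 @ $20 + 4 @ $17 = $11,782
Ending inventory: 391 @ $17 = $6,647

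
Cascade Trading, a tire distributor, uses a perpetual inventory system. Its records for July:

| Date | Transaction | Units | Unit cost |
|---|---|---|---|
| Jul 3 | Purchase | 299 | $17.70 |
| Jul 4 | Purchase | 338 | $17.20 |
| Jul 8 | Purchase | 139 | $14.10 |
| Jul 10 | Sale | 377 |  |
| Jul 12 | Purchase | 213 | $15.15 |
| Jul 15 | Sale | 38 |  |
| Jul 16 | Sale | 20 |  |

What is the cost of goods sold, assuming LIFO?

Jul 10, 377 sold [LIFO — newest first]: 139 @ $14.10 + 238 @ $17.20 = $6,053.50
Jul 15, 38 sold [LIFO — newest first]: 38 @ $15.15 = $575.70
Jul 16, 20 sold [LIFO — newest first]: 20 @ $15.15 = $303.00
Total COGS = $6,053.50 + $575.70 + $303.00 = $6,932.20
Ending inventory: 299 @ $17.70 + 100 @ $17.20 + 155 @ $15.15 = $9,360.55
Check: goods available $16,292.75 = COGS $6,932.20 + ending $9,360.55

COGS = $6,932.20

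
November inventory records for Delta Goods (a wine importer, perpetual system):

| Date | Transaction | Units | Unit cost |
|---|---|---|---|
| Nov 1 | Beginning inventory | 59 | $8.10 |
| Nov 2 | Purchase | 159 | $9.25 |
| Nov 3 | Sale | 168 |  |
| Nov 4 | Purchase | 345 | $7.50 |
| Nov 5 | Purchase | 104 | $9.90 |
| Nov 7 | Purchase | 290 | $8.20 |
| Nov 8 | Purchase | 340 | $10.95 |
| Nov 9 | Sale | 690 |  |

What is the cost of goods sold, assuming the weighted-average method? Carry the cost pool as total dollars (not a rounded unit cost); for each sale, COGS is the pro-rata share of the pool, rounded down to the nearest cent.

COGS = $7,714.17

After Nov 1: 59 on hand, pool $477.90 (≈ $8.1000 each)
After Nov 2: 218 on hand, pool $1,948.65 (≈ $8.9388 each)
Nov 3, sell 168: 168/218 × $1,948.65 → $1,501.71
After Nov 4: 395 on hand, pool $3,034.44 (≈ $7.6821 each)
After Nov 5: 499 on hand, pool $4,064.04 (≈ $8.1444 each)
After Nov 7: 789 on hand, pool $6,442.04 (≈ $8.1648 each)
After Nov 8: 1129 on hand, pool $10,165.04 (≈ $9.0036 each)
Nov 9, sell 690: 690/1129 × $10,165.04 → $6,212.46
Total COGS = $1,501.71 + $6,212.46 = $7,714.17
Ending inventory (cost pool remaining) = $3,952.58
Check: goods available $11,666.75 = COGS $7,714.17 + ending $3,952.58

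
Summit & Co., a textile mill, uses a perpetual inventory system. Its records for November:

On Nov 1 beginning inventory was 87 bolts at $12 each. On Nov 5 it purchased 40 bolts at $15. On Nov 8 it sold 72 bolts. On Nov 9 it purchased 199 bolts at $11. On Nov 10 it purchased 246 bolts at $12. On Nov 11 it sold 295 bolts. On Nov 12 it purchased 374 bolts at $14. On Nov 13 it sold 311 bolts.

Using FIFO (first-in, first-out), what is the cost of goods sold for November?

Nov 8, 72 sold [FIFO — oldest first]: 72 @ $12 = $864
Nov 11, 295 sold [FIFO — oldest first]: 15 @ $12 + 40 @ $15 + 199 @ $11 + 41 @ $12 = $3,461
Nov 13, 311 sold [FIFO — oldest first]: 205 @ $12 + 106 @ $14 = $3,944
Total COGS = $864 + $3,461 + $3,944 = $8,269
Ending inventory: 268 @ $14 = $3,752

COGS = $8,269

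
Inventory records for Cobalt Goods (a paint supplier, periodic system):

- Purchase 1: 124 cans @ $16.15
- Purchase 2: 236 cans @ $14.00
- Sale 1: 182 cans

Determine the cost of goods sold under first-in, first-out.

Sale 1 (182) [FIFO — oldest first]: 124 @ $16.15 + 58 @ $14.00 = $2,814.60
Ending inventory: 178 @ $14.00 = $2,492.00

COGS = $2,814.60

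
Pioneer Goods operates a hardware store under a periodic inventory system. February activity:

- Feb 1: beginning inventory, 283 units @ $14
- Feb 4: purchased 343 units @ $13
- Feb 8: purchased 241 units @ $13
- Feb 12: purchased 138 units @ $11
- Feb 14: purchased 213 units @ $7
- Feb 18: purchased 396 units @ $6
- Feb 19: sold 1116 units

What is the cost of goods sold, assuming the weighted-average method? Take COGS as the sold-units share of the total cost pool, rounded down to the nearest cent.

Feb 19, sell 1116: 1116/1614 × $16,939.00 → $11,712.46
Ending inventory (cost pool remaining) = $5,226.54

COGS = $11,712.46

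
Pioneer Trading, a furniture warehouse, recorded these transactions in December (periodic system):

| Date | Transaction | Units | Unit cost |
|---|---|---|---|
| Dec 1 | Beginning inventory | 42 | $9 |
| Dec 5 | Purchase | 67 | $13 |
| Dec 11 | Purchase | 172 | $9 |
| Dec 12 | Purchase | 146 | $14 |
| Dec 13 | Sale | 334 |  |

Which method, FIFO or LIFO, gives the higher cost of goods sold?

FIFO COGS: 42 @ $9 + 67 @ $13 + 172 @ $9 + 53 @ $14 = $3,539
LIFO COGS: 146 @ $14 + 172 @ $9 + 16 @ $13 = $3,800

LIFO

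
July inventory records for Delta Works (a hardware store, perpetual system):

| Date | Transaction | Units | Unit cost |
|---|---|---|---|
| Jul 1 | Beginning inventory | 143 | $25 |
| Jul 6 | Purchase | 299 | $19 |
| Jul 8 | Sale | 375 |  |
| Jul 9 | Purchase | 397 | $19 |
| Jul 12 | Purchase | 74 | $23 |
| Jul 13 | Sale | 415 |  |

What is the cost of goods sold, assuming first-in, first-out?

Jul 8, 375 sold [FIFO — oldest first]: 143 @ $25 + 232 @ $19 = $7,983
Jul 13, 415 sold [FIFO — oldest first]: 67 @ $19 + 348 @ $19 = $7,885
Total COGS = $7,983 + $7,885 = $15,868
Ending inventory: 49 @ $19 + 74 @ $23 = $2,633
Check: goods available $18,501 = COGS $15,868 + ending $2,633

COGS = $15,868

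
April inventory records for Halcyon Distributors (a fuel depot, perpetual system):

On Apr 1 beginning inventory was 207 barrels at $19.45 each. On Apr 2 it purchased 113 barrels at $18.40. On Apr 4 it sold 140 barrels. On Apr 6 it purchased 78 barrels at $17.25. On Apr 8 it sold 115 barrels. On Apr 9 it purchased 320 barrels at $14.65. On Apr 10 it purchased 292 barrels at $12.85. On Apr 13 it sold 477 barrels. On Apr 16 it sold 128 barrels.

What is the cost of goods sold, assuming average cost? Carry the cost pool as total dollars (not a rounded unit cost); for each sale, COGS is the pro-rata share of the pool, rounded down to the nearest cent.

After Apr 1: 207 on hand, pool $4,026.15 (≈ $19.4500 each)
After Apr 2: 320 on hand, pool $6,105.35 (≈ $19.0792 each)
Apr 4, sell 140: 140/320 × $6,105.35 → $2,671.09
After Apr 6: 258 on hand, pool $4,779.76 (≈ $18.5262 each)
Apr 8, sell 115: 115/258 × $4,779.76 → $2,130.51
After Apr 9: 463 on hand, pool $7,337.25 (≈ $15.8472 each)
After Apr 10: 755 on hand, pool $11,089.45 (≈ $14.6880 each)
Apr 13, sell 477: 477/755 × $11,089.45 → $7,006.18
Apr 16, sell 128: 128/278 × $4,083.27 → $1,880.06
Total COGS = $2,671.09 + $2,130.51 + $7,006.18 + $1,880.06 = $13,687.84
Ending inventory (cost pool remaining) = $2,203.21
Check: goods available $15,891.05 = COGS $13,687.84 + ending $2,203.21

COGS = $13,687.84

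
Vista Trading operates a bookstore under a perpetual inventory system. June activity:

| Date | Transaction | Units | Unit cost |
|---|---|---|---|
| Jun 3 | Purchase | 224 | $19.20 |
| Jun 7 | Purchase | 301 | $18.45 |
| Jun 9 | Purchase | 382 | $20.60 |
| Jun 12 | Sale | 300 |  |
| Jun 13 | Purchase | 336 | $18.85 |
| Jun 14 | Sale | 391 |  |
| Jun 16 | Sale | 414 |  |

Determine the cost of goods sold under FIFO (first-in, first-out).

Jun 12, 300 sold [FIFO — oldest first]: 224 @ $19.20 + 76 @ $18.45 = $5,703.00
Jun 14, 391 sold [FIFO — oldest first]: 225 @ $18.45 + 166 @ $20.60 = $7,570.85
Jun 16, 414 sold [FIFO — oldest first]: 216 @ $20.60 + 198 @ $18.85 = $8,181.90
Total COGS = $5,703.00 + $7,570.85 + $8,181.90 = $21,455.75
Ending inventory: 138 @ $18.85 = $2,601.30

COGS = $21,455.75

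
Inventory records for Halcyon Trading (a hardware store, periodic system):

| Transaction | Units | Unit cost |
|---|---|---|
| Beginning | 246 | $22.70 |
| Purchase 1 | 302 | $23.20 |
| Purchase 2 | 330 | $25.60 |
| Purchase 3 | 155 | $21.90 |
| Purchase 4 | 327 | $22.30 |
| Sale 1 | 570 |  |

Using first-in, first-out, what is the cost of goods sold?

COGS = $13,153.80

Sale 1 (570) [FIFO — oldest first]: 246 @ $22.70 + 302 @ $23.20 + 22 @ $25.60 = $13,153.80
Ending inventory: 308 @ $25.60 + 155 @ $21.90 + 327 @ $22.30 = $18,571.40
Check: goods available $31,725.20 = COGS $13,153.80 + ending $18,571.40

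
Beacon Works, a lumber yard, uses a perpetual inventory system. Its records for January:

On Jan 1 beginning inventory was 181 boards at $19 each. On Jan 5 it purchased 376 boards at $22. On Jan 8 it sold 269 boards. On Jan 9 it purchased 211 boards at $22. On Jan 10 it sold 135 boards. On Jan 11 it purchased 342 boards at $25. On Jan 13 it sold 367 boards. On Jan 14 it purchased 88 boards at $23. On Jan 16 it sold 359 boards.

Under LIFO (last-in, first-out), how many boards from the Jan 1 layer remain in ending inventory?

Jan 8, 269 sold [LIFO — newest first]: 269 @ $22 = $5,918
Jan 10, 135 sold [LIFO — newest first]: 135 @ $22 = $2,970
Jan 13, 367 sold [LIFO — newest first]: 342 @ $25 + 25 @ $22 = $9,100
Jan 16, 359 sold [LIFO — newest first]: 88 @ $23 + 51 @ $22 + 107 @ $22 + 113 @ $19 = $7,647
Total COGS = $5,918 + $2,970 + $9,100 + $7,647 = $25,635
Ending inventory: 68 @ $19 = $1,292

68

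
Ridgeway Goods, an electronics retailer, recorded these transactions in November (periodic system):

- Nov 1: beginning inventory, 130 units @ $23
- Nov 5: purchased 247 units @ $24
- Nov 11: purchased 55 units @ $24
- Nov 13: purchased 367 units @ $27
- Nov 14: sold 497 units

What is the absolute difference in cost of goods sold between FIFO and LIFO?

FIFO COGS: 130 @ $23 + 247 @ $24 + 55 @ $24 + 65 @ $27 = $11,993
LIFO COGS: 367 @ $27 + 55 @ $24 + 75 @ $24 = $13,029
Difference = |$11,993 − $13,029| = $1,036

$1,036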